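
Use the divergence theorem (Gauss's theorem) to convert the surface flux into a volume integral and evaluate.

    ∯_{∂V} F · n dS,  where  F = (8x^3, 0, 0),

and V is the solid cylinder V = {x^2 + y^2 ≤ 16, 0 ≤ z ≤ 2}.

By the divergence theorem,

    ∯_{∂V} F · n dS = ∭_V (∇ · F) dV.

Compute the divergence:
    ∇ · F = ∂F_x/∂x + ∂F_y/∂y + ∂F_z/∂z = 24x^2 + 0 + 0 = 24x^2.

In cylindrical coordinates, x = r cos(θ), y = r sin(θ), z = z, dV = r dr dθ dz, with 0 ≤ r ≤ 4, 0 ≤ θ ≤ 2π, 0 ≤ z ≤ 2.

The integrand, after substitution and multiplying by the volume element, becomes (24r^2cos(θ)^2) · r, so

    ∭_V (∇·F) dV = ∫_0^{2π} ∫_0^{4} ∫_0^{2} (24r^2cos(θ)^2) · r dz dr dθ.

Inner (z from 0 to 2): 48r^3cos(θ)^2.
Middle (r from 0 to 4): 3072cos(θ)^2.
Outer (θ from 0 to 2π): 3072π.

Therefore ∯_{∂V} F · n dS = 3072π.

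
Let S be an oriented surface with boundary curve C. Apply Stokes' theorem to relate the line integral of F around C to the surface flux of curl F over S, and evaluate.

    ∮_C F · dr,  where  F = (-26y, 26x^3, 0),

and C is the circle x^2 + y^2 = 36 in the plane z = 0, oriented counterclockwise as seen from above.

Let S be the flat disk x^2 + y^2 ≤ 36 in the plane z = 0, with upward unit normal n̂ = ẑ. By Stokes' theorem,

    ∮_C F · dr = ∬_S (∇ × F) · n̂ dS = ∬_D (curl F)_z dA,

where D is the disk x^2 + y^2 ≤ 36.

Compute the curl of F = (-26y, 26x^3, 0):
    (∇ × F)_x = ∂F_z/∂y - ∂F_y/∂z = 0,
    (∇ × F)_y = ∂F_x/∂z - ∂F_z/∂x = 0,
    (∇ × F)_z = ∂F_y/∂x - ∂F_x/∂y = 78x^2 + 26.

On z = 0, (curl F)_z = 78x^2 + 26.

Convert to polar (x = r cos θ, y = r sin θ, dA = r dr dθ); the integrand becomes 78r^2cos(θ)^2 + 26, so

    ∬_D (curl F)_z dA = ∫_0^{2π} ∫_0^{6} (78r^2cos(θ)^2 + 26) · r dr dθ.

Inner (r from 0 to 6): 25272cos(θ)^2 + 468.
Outer (θ from 0 to 2π): 26208π.

Therefore ∮_C F · dr = 26208π.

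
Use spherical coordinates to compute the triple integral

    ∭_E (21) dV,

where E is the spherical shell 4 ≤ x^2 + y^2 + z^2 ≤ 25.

In spherical coordinates, x = ρ sin(φ) cos(θ), y = ρ sin(φ) sin(θ), z = ρ cos(φ), and dV = ρ^2 sin(φ) dρ dφ dθ.

The integrand becomes 21, so

    ∭_E (21) dV = ∫_{0}^{2π} ∫_{0}^{π} ∫_{2}^{5} (21) · ρ^2 sin(φ) dρ dφ dθ.

Inner (ρ): 819sin(φ).
Middle (φ): 1638.
Outer (θ): 3276π.

Therefore the triple integral equals 3276π.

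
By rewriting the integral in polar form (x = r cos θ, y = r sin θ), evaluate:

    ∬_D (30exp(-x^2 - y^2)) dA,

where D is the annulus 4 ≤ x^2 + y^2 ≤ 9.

The region D is 2 ≤ r ≤ 3, 0 ≤ θ ≤ 2π in polar coordinates, where x = r cos(θ), y = r sin(θ), and dA = r dr dθ.

Under the substitution, the integrand becomes 30exp(-r^2), so

    ∬_D (30exp(-x^2 - y^2)) dA = ∫_{0}^{2π} ∫_{2}^{3} (30exp(-r^2)) · r dr dθ.

Inner integral (in r): ∫_{2}^{3} (30exp(-r^2)) · r dr = -(15 - 15exp(5))exp(-9).

Outer integral (in θ): ∫_{0}^{2π} (-(15 - 15exp(5))exp(-9)) dθ = -30π (1 - exp(5))exp(-9).

Therefore ∬_D (30exp(-x^2 - y^2)) dA = -30π (1 - exp(5))exp(-9).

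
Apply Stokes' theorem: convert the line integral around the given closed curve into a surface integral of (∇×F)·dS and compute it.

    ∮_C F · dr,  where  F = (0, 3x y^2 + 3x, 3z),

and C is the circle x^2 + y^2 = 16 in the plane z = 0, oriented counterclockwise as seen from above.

Let S be the flat disk x^2 + y^2 ≤ 16 in the plane z = 0, with upward unit normal n̂ = ẑ. By Stokes' theorem,

    ∮_C F · dr = ∬_S (∇ × F) · n̂ dS = ∬_D (curl F)_z dA,

where D is the disk x^2 + y^2 ≤ 16.

Compute the curl of F = (0, 3x y^2 + 3x, 3z):
    (∇ × F)_x = ∂F_z/∂y - ∂F_y/∂z = 0,
    (∇ × F)_y = ∂F_x/∂z - ∂F_z/∂x = 0,
    (∇ × F)_z = ∂F_y/∂x - ∂F_x/∂y = 3y^2 + 3.

On z = 0, (curl F)_z = 3y^2 + 3.

Convert to polar (x = r cos θ, y = r sin θ, dA = r dr dθ); the integrand becomes 3r^2sin(θ)^2 + 3, so

    ∬_D (curl F)_z dA = ∫_0^{2π} ∫_0^{4} (3r^2sin(θ)^2 + 3) · r dr dθ.

Inner (r from 0 to 4): 192sin(θ)^2 + 24.
Outer (θ from 0 to 2π): 240π.

Therefore ∮_C F · dr = 240π.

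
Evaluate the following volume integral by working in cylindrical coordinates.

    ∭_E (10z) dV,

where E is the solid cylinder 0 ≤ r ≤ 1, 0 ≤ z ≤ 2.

In cylindrical coordinates, x = r cos(θ), y = r sin(θ), z = z, and dV = r dr dθ dz.

The integrand becomes 10z, so

    ∭_E (10z) dV = ∫_{0}^{2π} ∫_{0}^{1} ∫_{0}^{2} (10z) · r dz dr dθ.

Inner (z): 20r.
Middle (r from 0 to 1): 10.
Outer (θ): 20π.

Therefore the triple integral equals 20π.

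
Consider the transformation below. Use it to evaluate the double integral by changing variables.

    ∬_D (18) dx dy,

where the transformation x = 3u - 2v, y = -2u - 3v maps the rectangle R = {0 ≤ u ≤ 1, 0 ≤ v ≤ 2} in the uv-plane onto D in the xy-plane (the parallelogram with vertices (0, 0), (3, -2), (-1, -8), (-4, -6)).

Compute the Jacobian determinant of (x, y) with respect to (u, v):

    ∂(x,y)/∂(u,v) = | 3  -2 | = (3)(-3) - (-2)(-2) = -13.
                   | -2  -3 |

Its absolute value is |J| = 13 (the area scaling factor).

Substituting x = 3u - 2v, y = -2u - 3v into the integrand,

    18 → 18,

so the integral becomes

    ∬_R (18) · |J| du dv = ∫_0^1 ∫_0^2 (234) dv du.

Inner (v): 468.
Outer (u): 468.

Therefore ∬_D (18) dx dy = 468.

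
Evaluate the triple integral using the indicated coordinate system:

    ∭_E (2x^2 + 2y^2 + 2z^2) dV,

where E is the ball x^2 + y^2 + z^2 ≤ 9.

In spherical coordinates, x = ρ sin(φ) cos(θ), y = ρ sin(φ) sin(θ), z = ρ cos(φ), and dV = ρ^2 sin(φ) dρ dφ dθ.

The integrand becomes 2ρ^2, so

    ∭_E (2x^2 + 2y^2 + 2z^2) dV = ∫_{0}^{2π} ∫_{0}^{π} ∫_{0}^{3} (2ρ^2) · ρ^2 sin(φ) dρ dφ dθ.

Inner (ρ): 486sin(φ)/5.
Middle (φ): 972/5.
Outer (θ): 1944π/5.

Therefore the triple integral equals 1944π/5.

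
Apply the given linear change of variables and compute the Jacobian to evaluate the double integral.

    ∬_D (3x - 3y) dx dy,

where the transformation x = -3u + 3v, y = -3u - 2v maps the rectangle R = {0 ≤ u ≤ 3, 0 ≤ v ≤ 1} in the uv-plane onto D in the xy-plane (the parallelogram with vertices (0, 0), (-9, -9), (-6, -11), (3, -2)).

Compute the Jacobian determinant of (x, y) with respect to (u, v):

    ∂(x,y)/∂(u,v) = | -3  3 | = (-3)(-2) - (3)(-3) = 15.
                   | -3  -2 |

Its absolute value is |J| = 15 (the area scaling factor).

Substituting x = -3u + 3v, y = -3u - 2v into the integrand,

    3x - 3y → 15v,

so the integral becomes

    ∬_R (15v) · |J| du dv = ∫_0^3 ∫_0^1 (225v) dv du.

Inner (v): 225/2.
Outer (u): 675/2.

Therefore ∬_D (3x - 3y) dx dy = 675/2.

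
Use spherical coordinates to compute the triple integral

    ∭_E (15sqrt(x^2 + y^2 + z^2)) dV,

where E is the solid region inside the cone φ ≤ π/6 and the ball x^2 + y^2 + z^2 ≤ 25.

In spherical coordinates, x = ρ sin(φ) cos(θ), y = ρ sin(φ) sin(θ), z = ρ cos(φ), and dV = ρ^2 sin(φ) dρ dφ dθ.

The integrand becomes 15ρ, so

    ∭_E (15sqrt(x^2 + y^2 + z^2)) dV = ∫_{0}^{2π} ∫_{0}^{π/6} ∫_{0}^{5} (15ρ) · ρ^2 sin(φ) dρ dφ dθ.

Inner (ρ): 9375sin(φ)/4.
Middle (φ): 9375/4 - 9375sqrt(3)/8.
Outer (θ): 9375π (2 - sqrt(3))/4.

Therefore the triple integral equals 9375π (2 - sqrt(3))/4.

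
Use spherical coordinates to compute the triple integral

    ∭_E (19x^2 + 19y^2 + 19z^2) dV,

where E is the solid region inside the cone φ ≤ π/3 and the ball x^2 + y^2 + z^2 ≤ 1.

In spherical coordinates, x = ρ sin(φ) cos(θ), y = ρ sin(φ) sin(θ), z = ρ cos(φ), and dV = ρ^2 sin(φ) dρ dφ dθ.

The integrand becomes 19ρ^2, so

    ∭_E (19x^2 + 19y^2 + 19z^2) dV = ∫_{0}^{2π} ∫_{0}^{π/3} ∫_{0}^{1} (19ρ^2) · ρ^2 sin(φ) dρ dφ dθ.

Inner (ρ): 19sin(φ)/5.
Middle (φ): 19/10.
Outer (θ): 19π/5.

Therefore the triple integral equals 19π/5.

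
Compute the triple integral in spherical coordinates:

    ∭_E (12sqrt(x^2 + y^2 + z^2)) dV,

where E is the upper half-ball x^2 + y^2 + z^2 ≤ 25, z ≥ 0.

In spherical coordinates, x = ρ sin(φ) cos(θ), y = ρ sin(φ) sin(θ), z = ρ cos(φ), and dV = ρ^2 sin(φ) dρ dφ dθ.

The integrand becomes 12ρ, so

    ∭_E (12sqrt(x^2 + y^2 + z^2)) dV = ∫_{0}^{2π} ∫_{0}^{π/2} ∫_{0}^{5} (12ρ) · ρ^2 sin(φ) dρ dφ dθ.

Inner (ρ): 1875sin(φ).
Middle (φ): 1875.
Outer (θ): 3750π.

Therefore the triple integral equals 3750π.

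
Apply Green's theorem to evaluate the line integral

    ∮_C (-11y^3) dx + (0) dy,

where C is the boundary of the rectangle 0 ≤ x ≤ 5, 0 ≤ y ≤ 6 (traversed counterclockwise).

Green's theorem converts the closed line integral into a double integral over the enclosed region D:

    ∮_C P dx + Q dy = ∬_D (∂Q/∂x - ∂P/∂y) dA.

Here P = -11y^3, Q = 0, so

    ∂Q/∂x = 0,    ∂P/∂y = -33y^2,
    ∂Q/∂x - ∂P/∂y = 33y^2.

D is the region 0 ≤ x ≤ 5, 0 ≤ y ≤ 6. Evaluating the double integral:

    ∬_D (33y^2) dA = ∫_0^{5} ∫_0^{6} (33y^2) dy dx.

Inner (y from 0 to 6): 2376.
Outer (x from 0 to 5): 11880.

Therefore ∮_C P dx + Q dy = 11880.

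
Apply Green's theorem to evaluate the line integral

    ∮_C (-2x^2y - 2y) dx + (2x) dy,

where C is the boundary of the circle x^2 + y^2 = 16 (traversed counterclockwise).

Green's theorem converts the closed line integral into a double integral over the enclosed region D:

    ∮_C P dx + Q dy = ∬_D (∂Q/∂x - ∂P/∂y) dA.

Here P = -2x^2y - 2y, Q = 2x, so

    ∂Q/∂x = 2,    ∂P/∂y = -2x^2 - 2,
    ∂Q/∂x - ∂P/∂y = 2x^2 + 4.

D is the region x^2 + y^2 ≤ 16. Evaluating the double integral:

In polar coordinates (x = r cos θ, y = r sin θ, dA = r dr dθ) the integrand becomes 2r^2cos(θ)^2 + 4, so

    ∬_D (2x^2 + 4) dA = ∫_0^{2π} ∫_0^{4} (2r^2cos(θ)^2 + 4) · r dr dθ.

Inner (r from 0 to 4): 128cos(θ)^2 + 32.
Outer (θ from 0 to 2π): 192π.

Therefore ∮_C P dx + Q dy = 192π.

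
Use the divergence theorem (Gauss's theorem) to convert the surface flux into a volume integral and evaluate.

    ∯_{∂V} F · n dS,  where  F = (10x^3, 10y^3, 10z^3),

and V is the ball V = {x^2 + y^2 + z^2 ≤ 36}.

By the divergence theorem,

    ∯_{∂V} F · n dS = ∭_V (∇ · F) dV.

Compute the divergence:
    ∇ · F = ∂F_x/∂x + ∂F_y/∂y + ∂F_z/∂z = 30x^2 + 30y^2 + 30z^2.

In spherical coordinates, x = ρ sin(φ) cos(θ), y = ρ sin(φ) sin(θ), z = ρ cos(φ), dV = ρ^2 sin(φ) dρ dφ dθ, with 0 ≤ ρ ≤ 6, 0 ≤ φ ≤ π, 0 ≤ θ ≤ 2π.

The integrand, after substitution and multiplying by the volume element, becomes (30ρ^2) · ρ^2 sin(φ), so

    ∭_V (∇·F) dV = ∫_0^{2π} ∫_0^{π} ∫_0^{6} (30ρ^2) · ρ^2 sin(φ) dρ dφ dθ.

Inner (ρ from 0 to 6): 46656sin(φ).
Middle (φ from 0 to π): 93312.
Outer (θ from 0 to 2π): 186624π.

Therefore ∯_{∂V} F · n dS = 186624π.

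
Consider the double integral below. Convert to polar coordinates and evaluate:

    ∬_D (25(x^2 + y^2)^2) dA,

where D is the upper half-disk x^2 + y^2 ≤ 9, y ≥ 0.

The region D is 0 ≤ r ≤ 3, 0 ≤ θ ≤ π in polar coordinates, where x = r cos(θ), y = r sin(θ), and dA = r dr dθ.

Under the substitution, the integrand becomes 25r^4, so

    ∬_D (25(x^2 + y^2)^2) dA = ∫_{0}^{π} ∫_{0}^{3} (25r^4) · r dr dθ.

Inner integral (in r): ∫_{0}^{3} (25r^4) · r dr = 6075/2.

Outer integral (in θ): ∫_{0}^{π} (6075/2) dθ = 6075π/2.

Therefore ∬_D (25(x^2 + y^2)^2) dA = 6075π/2.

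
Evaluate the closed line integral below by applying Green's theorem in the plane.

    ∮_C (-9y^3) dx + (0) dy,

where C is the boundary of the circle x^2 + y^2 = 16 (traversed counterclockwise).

Green's theorem converts the closed line integral into a double integral over the enclosed region D:

    ∮_C P dx + Q dy = ∬_D (∂Q/∂x - ∂P/∂y) dA.

Here P = -9y^3, Q = 0, so

    ∂Q/∂x = 0,    ∂P/∂y = -27y^2,
    ∂Q/∂x - ∂P/∂y = 27y^2.

D is the region x^2 + y^2 ≤ 16. Evaluating the double integral:

In polar coordinates (x = r cos θ, y = r sin θ, dA = r dr dθ) the integrand becomes 27r^2sin(θ)^2, so

    ∬_D (27y^2) dA = ∫_0^{2π} ∫_0^{4} (27r^2sin(θ)^2) · r dr dθ.

Inner (r from 0 to 4): 1728sin(θ)^2.
Outer (θ from 0 to 2π): 1728π.

Therefore ∮_C P dx + Q dy = 1728π.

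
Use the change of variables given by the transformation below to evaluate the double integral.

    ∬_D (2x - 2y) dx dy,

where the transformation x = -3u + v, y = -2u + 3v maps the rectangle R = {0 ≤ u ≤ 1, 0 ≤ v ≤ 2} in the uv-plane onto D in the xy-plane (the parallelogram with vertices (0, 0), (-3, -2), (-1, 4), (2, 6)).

Compute the Jacobian determinant of (x, y) with respect to (u, v):

    ∂(x,y)/∂(u,v) = | -3  1 | = (-3)(3) - (1)(-2) = -7.
                   | -2  3 |

Its absolute value is |J| = 7 (the area scaling factor).

Substituting x = -3u + v, y = -2u + 3v into the integrand,

    2x - 2y → -2u - 4v,

so the integral becomes

    ∬_R (-2u - 4v) · |J| du dv = ∫_0^1 ∫_0^2 (-14u - 28v) dv du.

Inner (v): -28u - 56.
Outer (u): -70.

Therefore ∬_D (2x - 2y) dx dy = -70.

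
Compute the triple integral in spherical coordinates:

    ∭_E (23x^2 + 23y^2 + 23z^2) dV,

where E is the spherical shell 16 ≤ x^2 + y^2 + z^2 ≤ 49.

In spherical coordinates, x = ρ sin(φ) cos(θ), y = ρ sin(φ) sin(θ), z = ρ cos(φ), and dV = ρ^2 sin(φ) dρ dφ dθ.

The integrand becomes 23ρ^2, so

    ∭_E (23x^2 + 23y^2 + 23z^2) dV = ∫_{0}^{2π} ∫_{0}^{π} ∫_{4}^{7} (23ρ^2) · ρ^2 sin(φ) dρ dφ dθ.

Inner (ρ): 363009sin(φ)/5.
Middle (φ): 726018/5.
Outer (θ): 1452036π/5.

Therefore the triple integral equals 1452036π/5.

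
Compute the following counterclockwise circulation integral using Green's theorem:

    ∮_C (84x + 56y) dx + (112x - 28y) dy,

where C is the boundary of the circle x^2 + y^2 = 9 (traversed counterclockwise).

Green's theorem converts the closed line integral into a double integral over the enclosed region D:

    ∮_C P dx + Q dy = ∬_D (∂Q/∂x - ∂P/∂y) dA.

Here P = 84x + 56y, Q = 112x - 28y, so

    ∂Q/∂x = 112,    ∂P/∂y = 56,
    ∂Q/∂x - ∂P/∂y = 56.

D is the region x^2 + y^2 ≤ 9. Evaluating the double integral:

In polar coordinates (x = r cos θ, y = r sin θ, dA = r dr dθ) the integrand becomes 56, so

    ∬_D (56) dA = ∫_0^{2π} ∫_0^{3} (56) · r dr dθ.

Inner (r from 0 to 3): 252.
Outer (θ from 0 to 2π): 504π.

Therefore ∮_C P dx + Q dy = 504π.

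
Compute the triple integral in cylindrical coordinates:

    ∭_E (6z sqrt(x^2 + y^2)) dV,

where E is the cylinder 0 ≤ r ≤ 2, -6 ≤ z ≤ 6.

In cylindrical coordinates, x = r cos(θ), y = r sin(θ), z = z, and dV = r dr dθ dz.

The integrand becomes 6r z, so

    ∭_E (6z sqrt(x^2 + y^2)) dV = ∫_{0}^{2π} ∫_{0}^{2} ∫_{-6}^{6} (6r z) · r dz dr dθ.

Inner (z): 0.
Middle (r from 0 to 2): 0.
Outer (θ): 0.

Therefore the triple integral equals 0.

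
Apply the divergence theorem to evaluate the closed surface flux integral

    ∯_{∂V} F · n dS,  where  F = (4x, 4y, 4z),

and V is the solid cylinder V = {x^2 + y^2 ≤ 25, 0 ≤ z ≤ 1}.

By the divergence theorem,

    ∯_{∂V} F · n dS = ∭_V (∇ · F) dV.

Compute the divergence:
    ∇ · F = ∂F_x/∂x + ∂F_y/∂y + ∂F_z/∂z = 4 + 4 + 4 = 12.

In cylindrical coordinates, x = r cos(θ), y = r sin(θ), z = z, dV = r dr dθ dz, with 0 ≤ r ≤ 5, 0 ≤ θ ≤ 2π, 0 ≤ z ≤ 1.

The integrand, after substitution and multiplying by the volume element, becomes (12) · r, so

    ∭_V (∇·F) dV = ∫_0^{2π} ∫_0^{5} ∫_0^{1} (12) · r dz dr dθ.

Inner (z from 0 to 1): 12r.
Middle (r from 0 to 5): 150.
Outer (θ from 0 to 2π): 300π.

Therefore ∯_{∂V} F · n dS = 300π.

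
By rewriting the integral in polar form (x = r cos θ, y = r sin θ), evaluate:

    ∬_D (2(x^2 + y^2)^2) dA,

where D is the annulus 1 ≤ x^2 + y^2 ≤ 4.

The region D is 1 ≤ r ≤ 2, 0 ≤ θ ≤ 2π in polar coordinates, where x = r cos(θ), y = r sin(θ), and dA = r dr dθ.

Under the substitution, the integrand becomes 2r^4, so

    ∬_D (2(x^2 + y^2)^2) dA = ∫_{0}^{2π} ∫_{1}^{2} (2r^4) · r dr dθ.

Inner integral (in r): ∫_{1}^{2} (2r^4) · r dr = 21.

Outer integral (in θ): ∫_{0}^{2π} (21) dθ = 42π.

Therefore ∬_D (2(x^2 + y^2)^2) dA = 42π.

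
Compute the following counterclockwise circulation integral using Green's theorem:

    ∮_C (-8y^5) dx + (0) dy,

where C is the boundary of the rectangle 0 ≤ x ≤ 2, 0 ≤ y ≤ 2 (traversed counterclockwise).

Green's theorem converts the closed line integral into a double integral over the enclosed region D:

    ∮_C P dx + Q dy = ∬_D (∂Q/∂x - ∂P/∂y) dA.

Here P = -8y^5, Q = 0, so

    ∂Q/∂x = 0,    ∂P/∂y = -40y^4,
    ∂Q/∂x - ∂P/∂y = 40y^4.

D is the region 0 ≤ x ≤ 2, 0 ≤ y ≤ 2. Evaluating the double integral:

    ∬_D (40y^4) dA = ∫_0^{2} ∫_0^{2} (40y^4) dy dx.

Inner (y from 0 to 2): 256.
Outer (x from 0 to 2): 512.

Therefore ∮_C P dx + Q dy = 512.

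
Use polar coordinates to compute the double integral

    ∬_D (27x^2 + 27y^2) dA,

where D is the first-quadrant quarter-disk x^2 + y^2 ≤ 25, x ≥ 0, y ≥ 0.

The region D is 0 ≤ r ≤ 5, 0 ≤ θ ≤ π/2 in polar coordinates, where x = r cos(θ), y = r sin(θ), and dA = r dr dθ.

Under the substitution, the integrand becomes 27r^2, so

    ∬_D (27x^2 + 27y^2) dA = ∫_{0}^{π/2} ∫_{0}^{5} (27r^2) · r dr dθ.

Inner integral (in r): ∫_{0}^{5} (27r^2) · r dr = 16875/4.

Outer integral (in θ): ∫_{0}^{π/2} (16875/4) dθ = 16875π/8.

Therefore ∬_D (27x^2 + 27y^2) dA = 16875π/8.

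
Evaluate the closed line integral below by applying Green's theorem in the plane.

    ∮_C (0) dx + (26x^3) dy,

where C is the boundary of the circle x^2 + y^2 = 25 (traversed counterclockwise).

Green's theorem converts the closed line integral into a double integral over the enclosed region D:

    ∮_C P dx + Q dy = ∬_D (∂Q/∂x - ∂P/∂y) dA.

Here P = 0, Q = 26x^3, so

    ∂Q/∂x = 78x^2,    ∂P/∂y = 0,
    ∂Q/∂x - ∂P/∂y = 78x^2.

D is the region x^2 + y^2 ≤ 25. Evaluating the double integral:

In polar coordinates (x = r cos θ, y = r sin θ, dA = r dr dθ) the integrand becomes 78r^2cos(θ)^2, so

    ∬_D (78x^2) dA = ∫_0^{2π} ∫_0^{5} (78r^2cos(θ)^2) · r dr dθ.

Inner (r from 0 to 5): 24375cos(θ)^2/2.
Outer (θ from 0 to 2π): 24375π/2.

Therefore ∮_C P dx + Q dy = 24375π/2.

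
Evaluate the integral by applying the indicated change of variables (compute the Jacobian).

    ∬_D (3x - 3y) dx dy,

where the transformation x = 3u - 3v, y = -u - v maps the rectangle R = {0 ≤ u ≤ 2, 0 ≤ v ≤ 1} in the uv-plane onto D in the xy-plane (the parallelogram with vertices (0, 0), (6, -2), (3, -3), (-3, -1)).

Compute the Jacobian determinant of (x, y) with respect to (u, v):

    ∂(x,y)/∂(u,v) = | 3  -3 | = (3)(-1) - (-3)(-1) = -6.
                   | -1  -1 |

Its absolute value is |J| = 6 (the area scaling factor).

Substituting x = 3u - 3v, y = -u - v into the integrand,

    3x - 3y → 12u - 6v,

so the integral becomes

    ∬_R (12u - 6v) · |J| du dv = ∫_0^2 ∫_0^1 (72u - 36v) dv du.

Inner (v): 72u - 18.
Outer (u): 108.

Therefore ∬_D (3x - 3y) dx dy = 108.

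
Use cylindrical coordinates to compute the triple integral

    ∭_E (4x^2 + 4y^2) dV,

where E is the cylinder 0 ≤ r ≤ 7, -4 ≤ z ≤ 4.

In cylindrical coordinates, x = r cos(θ), y = r sin(θ), z = z, and dV = r dr dθ dz.

The integrand becomes 4r^2, so

    ∭_E (4x^2 + 4y^2) dV = ∫_{0}^{2π} ∫_{0}^{7} ∫_{-4}^{4} (4r^2) · r dz dr dθ.

Inner (z): 32r^3.
Middle (r from 0 to 7): 19208.
Outer (θ): 38416π.

Therefore the triple integral equals 38416π.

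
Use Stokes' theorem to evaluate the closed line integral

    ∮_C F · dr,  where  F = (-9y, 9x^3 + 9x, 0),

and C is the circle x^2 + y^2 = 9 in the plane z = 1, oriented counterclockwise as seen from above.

Let S be the flat disk x^2 + y^2 ≤ 9 in the plane z = 1, with upward unit normal n̂ = ẑ. By Stokes' theorem,

    ∮_C F · dr = ∬_S (∇ × F) · n̂ dS = ∬_D (curl F)_z dA,

where D is the disk x^2 + y^2 ≤ 9.

Compute the curl of F = (-9y, 9x^3 + 9x, 0):
    (∇ × F)_x = ∂F_z/∂y - ∂F_y/∂z = 0,
    (∇ × F)_y = ∂F_x/∂z - ∂F_z/∂x = 0,
    (∇ × F)_z = ∂F_y/∂x - ∂F_x/∂y = 27x^2 + 18.

On z = 1, (curl F)_z = 27x^2 + 18.

Convert to polar (x = r cos θ, y = r sin θ, dA = r dr dθ); the integrand becomes 27r^2cos(θ)^2 + 18, so

    ∬_D (curl F)_z dA = ∫_0^{2π} ∫_0^{3} (27r^2cos(θ)^2 + 18) · r dr dθ.

Inner (r from 0 to 3): 2187cos(θ)^2/4 + 81.
Outer (θ from 0 to 2π): 2835π/4.

Therefore ∮_C F · dr = 2835π/4.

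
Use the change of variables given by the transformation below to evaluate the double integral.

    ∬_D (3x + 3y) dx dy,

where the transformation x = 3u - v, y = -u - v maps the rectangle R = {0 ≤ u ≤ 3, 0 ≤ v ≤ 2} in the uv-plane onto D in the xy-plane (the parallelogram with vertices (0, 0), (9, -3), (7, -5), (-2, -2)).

Compute the Jacobian determinant of (x, y) with respect to (u, v):

    ∂(x,y)/∂(u,v) = | 3  -1 | = (3)(-1) - (-1)(-1) = -4.
                   | -1  -1 |

Its absolute value is |J| = 4 (the area scaling factor).

Substituting x = 3u - v, y = -u - v into the integrand,

    3x + 3y → 6u - 6v,

so the integral becomes

    ∬_R (6u - 6v) · |J| du dv = ∫_0^3 ∫_0^2 (24u - 24v) dv du.

Inner (v): 48u - 48.
Outer (u): 72.

Therefore ∬_D (3x + 3y) dx dy = 72.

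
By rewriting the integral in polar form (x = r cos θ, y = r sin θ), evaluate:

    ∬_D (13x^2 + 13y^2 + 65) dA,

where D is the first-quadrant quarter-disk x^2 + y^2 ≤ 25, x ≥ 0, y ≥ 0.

The region D is 0 ≤ r ≤ 5, 0 ≤ θ ≤ π/2 in polar coordinates, where x = r cos(θ), y = r sin(θ), and dA = r dr dθ.

Under the substitution, the integrand becomes 13r^2 + 65, so

    ∬_D (13x^2 + 13y^2 + 65) dA = ∫_{0}^{π/2} ∫_{0}^{5} (13r^2 + 65) · r dr dθ.

Inner integral (in r): ∫_{0}^{5} (13r^2 + 65) · r dr = 11375/4.

Outer integral (in θ): ∫_{0}^{π/2} (11375/4) dθ = 11375π/8.

Therefore ∬_D (13x^2 + 13y^2 + 65) dA = 11375π/8.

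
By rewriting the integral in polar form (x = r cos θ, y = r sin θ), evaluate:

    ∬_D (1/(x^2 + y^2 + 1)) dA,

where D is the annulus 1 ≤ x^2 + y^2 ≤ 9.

The region D is 1 ≤ r ≤ 3, 0 ≤ θ ≤ 2π in polar coordinates, where x = r cos(θ), y = r sin(θ), and dA = r dr dθ.

Under the substitution, the integrand becomes 1/(r^2 + 1), so

    ∬_D (1/(x^2 + y^2 + 1)) dA = ∫_{0}^{2π} ∫_{1}^{3} (1/(r^2 + 1)) · r dr dθ.

Inner integral (in r): ∫_{1}^{3} (1/(r^2 + 1)) · r dr = log(5)/2.

Outer integral (in θ): ∫_{0}^{2π} (log(5)/2) dθ = π log(5).

Therefore ∬_D (1/(x^2 + y^2 + 1)) dA = π log(5).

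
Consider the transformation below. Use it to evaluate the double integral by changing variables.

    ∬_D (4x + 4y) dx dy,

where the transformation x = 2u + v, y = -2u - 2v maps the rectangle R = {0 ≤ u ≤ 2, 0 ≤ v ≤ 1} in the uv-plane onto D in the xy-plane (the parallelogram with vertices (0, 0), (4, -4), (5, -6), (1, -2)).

Compute the Jacobian determinant of (x, y) with respect to (u, v):

    ∂(x,y)/∂(u,v) = | 2  1 | = (2)(-2) - (1)(-2) = -2.
                   | -2  -2 |

Its absolute value is |J| = 2 (the area scaling factor).

Substituting x = 2u + v, y = -2u - 2v into the integrand,

    4x + 4y → -4v,

so the integral becomes

    ∬_R (-4v) · |J| du dv = ∫_0^2 ∫_0^1 (-8v) dv du.

Inner (v): -4.
Outer (u): -8.

Therefore ∬_D (4x + 4y) dx dy = -8.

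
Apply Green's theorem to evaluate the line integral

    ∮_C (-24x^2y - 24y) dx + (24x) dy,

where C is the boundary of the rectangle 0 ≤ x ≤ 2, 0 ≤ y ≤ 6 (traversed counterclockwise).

Green's theorem converts the closed line integral into a double integral over the enclosed region D:

    ∮_C P dx + Q dy = ∬_D (∂Q/∂x - ∂P/∂y) dA.

Here P = -24x^2y - 24y, Q = 24x, so

    ∂Q/∂x = 24,    ∂P/∂y = -24x^2 - 24,
    ∂Q/∂x - ∂P/∂y = 24x^2 + 48.

D is the region 0 ≤ x ≤ 2, 0 ≤ y ≤ 6. Evaluating the double integral:

    ∬_D (24x^2 + 48) dA = ∫_0^{2} ∫_0^{6} (24x^2 + 48) dy dx.

Inner (y from 0 to 6): 144x^2 + 288.
Outer (x from 0 to 2): 960.

Therefore ∮_C P dx + Q dy = 960.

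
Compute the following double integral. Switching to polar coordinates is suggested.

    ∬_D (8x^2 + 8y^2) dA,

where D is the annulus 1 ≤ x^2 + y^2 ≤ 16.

The region D is 1 ≤ r ≤ 4, 0 ≤ θ ≤ 2π in polar coordinates, where x = r cos(θ), y = r sin(θ), and dA = r dr dθ.

Under the substitution, the integrand becomes 8r^2, so

    ∬_D (8x^2 + 8y^2) dA = ∫_{0}^{2π} ∫_{1}^{4} (8r^2) · r dr dθ.

Inner integral (in r): ∫_{1}^{4} (8r^2) · r dr = 510.

Outer integral (in θ): ∫_{0}^{2π} (510) dθ = 1020π.

Therefore ∬_D (8x^2 + 8y^2) dA = 1020π.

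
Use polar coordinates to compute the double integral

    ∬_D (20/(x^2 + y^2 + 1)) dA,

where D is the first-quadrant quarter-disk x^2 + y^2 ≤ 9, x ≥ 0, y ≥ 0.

The region D is 0 ≤ r ≤ 3, 0 ≤ θ ≤ π/2 in polar coordinates, where x = r cos(θ), y = r sin(θ), and dA = r dr dθ.

Under the substitution, the integrand becomes 20/(r^2 + 1), so

    ∬_D (20/(x^2 + y^2 + 1)) dA = ∫_{0}^{π/2} ∫_{0}^{3} (20/(r^2 + 1)) · r dr dθ.

Inner integral (in r): ∫_{0}^{3} (20/(r^2 + 1)) · r dr = log(10000000000).

Outer integral (in θ): ∫_{0}^{π/2} (log(10000000000)) dθ = 5π log(10).

Therefore ∬_D (20/(x^2 + y^2 + 1)) dA = 5π log(10).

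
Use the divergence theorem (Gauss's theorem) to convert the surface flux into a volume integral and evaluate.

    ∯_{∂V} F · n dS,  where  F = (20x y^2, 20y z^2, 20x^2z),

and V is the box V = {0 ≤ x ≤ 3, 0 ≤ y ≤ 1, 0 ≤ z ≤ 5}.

By the divergence theorem,

    ∯_{∂V} F · n dS = ∭_V (∇ · F) dV.

Compute the divergence:
    ∇ · F = ∂F_x/∂x + ∂F_y/∂y + ∂F_z/∂z = 20y^2 + 20z^2 + 20x^2 = 20x^2 + 20y^2 + 20z^2.

V is a rectangular box, so dV = dx dy dz with 0 ≤ x ≤ 3, 0 ≤ y ≤ 1, 0 ≤ z ≤ 5.

Integrate (20x^2 + 20y^2 + 20z^2) over V as an iterated integral:

    ∭_V (∇·F) dV = ∫_0^{3} ∫_0^{1} ∫_0^{5} (20x^2 + 20y^2 + 20z^2) dz dy dx.

Inner (z from 0 to 5): 100x^2 + 100y^2 + 2500/3.
Middle (y from 0 to 1): 100x^2 + 2600/3.
Outer (x from 0 to 3): 3500.

Therefore ∯_{∂V} F · n dS = 3500.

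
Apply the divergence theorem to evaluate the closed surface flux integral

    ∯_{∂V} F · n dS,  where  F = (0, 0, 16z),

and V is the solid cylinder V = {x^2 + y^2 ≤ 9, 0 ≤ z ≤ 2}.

By the divergence theorem,

    ∯_{∂V} F · n dS = ∭_V (∇ · F) dV.

Compute the divergence:
    ∇ · F = ∂F_x/∂x + ∂F_y/∂y + ∂F_z/∂z = 0 + 0 + 16 = 16.

In cylindrical coordinates, x = r cos(θ), y = r sin(θ), z = z, dV = r dr dθ dz, with 0 ≤ r ≤ 3, 0 ≤ θ ≤ 2π, 0 ≤ z ≤ 2.

The integrand, after substitution and multiplying by the volume element, becomes (16) · r, so

    ∭_V (∇·F) dV = ∫_0^{2π} ∫_0^{3} ∫_0^{2} (16) · r dz dr dθ.

Inner (z from 0 to 2): 32r.
Middle (r from 0 to 3): 144.
Outer (θ from 0 to 2π): 288π.

Therefore ∯_{∂V} F · n dS = 288π.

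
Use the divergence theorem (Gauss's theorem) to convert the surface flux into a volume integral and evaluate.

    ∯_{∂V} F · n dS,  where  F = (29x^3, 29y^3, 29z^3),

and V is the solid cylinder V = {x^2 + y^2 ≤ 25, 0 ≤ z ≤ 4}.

By the divergence theorem,

    ∯_{∂V} F · n dS = ∭_V (∇ · F) dV.

Compute the divergence:
    ∇ · F = ∂F_x/∂x + ∂F_y/∂y + ∂F_z/∂z = 87x^2 + 87y^2 + 87z^2.

In cylindrical coordinates, x = r cos(θ), y = r sin(θ), z = z, dV = r dr dθ dz, with 0 ≤ r ≤ 5, 0 ≤ θ ≤ 2π, 0 ≤ z ≤ 4.

The integrand, after substitution and multiplying by the volume element, becomes (87r^2 + 87z^2) · r, so

    ∭_V (∇·F) dV = ∫_0^{2π} ∫_0^{5} ∫_0^{4} (87r^2 + 87z^2) · r dz dr dθ.

Inner (z from 0 to 4): 348r^3 + 1856r.
Middle (r from 0 to 5): 77575.
Outer (θ from 0 to 2π): 155150π.

Therefore ∯_{∂V} F · n dS = 155150π.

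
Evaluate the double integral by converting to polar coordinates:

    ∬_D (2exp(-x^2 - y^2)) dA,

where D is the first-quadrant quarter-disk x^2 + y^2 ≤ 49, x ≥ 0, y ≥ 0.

The region D is 0 ≤ r ≤ 7, 0 ≤ θ ≤ π/2 in polar coordinates, where x = r cos(θ), y = r sin(θ), and dA = r dr dθ.

Under the substitution, the integrand becomes 2exp(-r^2), so

    ∬_D (2exp(-x^2 - y^2)) dA = ∫_{0}^{π/2} ∫_{0}^{7} (2exp(-r^2)) · r dr dθ.

Inner integral (in r): ∫_{0}^{7} (2exp(-r^2)) · r dr = 1 - exp(-49).

Outer integral (in θ): ∫_{0}^{π/2} (1 - exp(-49)) dθ = -π exp(-49)/2 + π/2.

Therefore ∬_D (2exp(-x^2 - y^2)) dA = -π exp(-49)/2 + π/2.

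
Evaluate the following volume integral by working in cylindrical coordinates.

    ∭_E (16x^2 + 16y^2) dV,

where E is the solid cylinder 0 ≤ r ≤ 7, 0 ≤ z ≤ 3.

In cylindrical coordinates, x = r cos(θ), y = r sin(θ), z = z, and dV = r dr dθ dz.

The integrand becomes 16r^2, so

    ∭_E (16x^2 + 16y^2) dV = ∫_{0}^{2π} ∫_{0}^{7} ∫_{0}^{3} (16r^2) · r dz dr dθ.

Inner (z): 48r^3.
Middle (r from 0 to 7): 28812.
Outer (θ): 57624π.

Therefore the triple integral equals 57624π.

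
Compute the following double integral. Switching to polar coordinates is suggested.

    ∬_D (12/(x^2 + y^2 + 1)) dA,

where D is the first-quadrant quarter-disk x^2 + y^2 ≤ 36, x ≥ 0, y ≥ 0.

The region D is 0 ≤ r ≤ 6, 0 ≤ θ ≤ π/2 in polar coordinates, where x = r cos(θ), y = r sin(θ), and dA = r dr dθ.

Under the substitution, the integrand becomes 12/(r^2 + 1), so

    ∬_D (12/(x^2 + y^2 + 1)) dA = ∫_{0}^{π/2} ∫_{0}^{6} (12/(r^2 + 1)) · r dr dθ.

Inner integral (in r): ∫_{0}^{6} (12/(r^2 + 1)) · r dr = log(2565726409).

Outer integral (in θ): ∫_{0}^{π/2} (log(2565726409)) dθ = 3π log(37).

Therefore ∬_D (12/(x^2 + y^2 + 1)) dA = 3π log(37).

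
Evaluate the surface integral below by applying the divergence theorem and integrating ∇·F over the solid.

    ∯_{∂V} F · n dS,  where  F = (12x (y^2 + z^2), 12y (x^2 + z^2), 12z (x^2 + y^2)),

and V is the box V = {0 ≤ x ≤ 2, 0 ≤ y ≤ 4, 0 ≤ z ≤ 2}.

By the divergence theorem,

    ∯_{∂V} F · n dS = ∭_V (∇ · F) dV.

Compute the divergence:
    ∇ · F = ∂F_x/∂x + ∂F_y/∂y + ∂F_z/∂z = 12y^2 + 12z^2 + 12x^2 + 12z^2 + 12x^2 + 12y^2 = 24x^2 + 24y^2 + 24z^2.

V is a rectangular box, so dV = dx dy dz with 0 ≤ x ≤ 2, 0 ≤ y ≤ 4, 0 ≤ z ≤ 2.

Integrate (24x^2 + 24y^2 + 24z^2) over V as an iterated integral:

    ∭_V (∇·F) dV = ∫_0^{2} ∫_0^{4} ∫_0^{2} (24x^2 + 24y^2 + 24z^2) dz dy dx.

Inner (z from 0 to 2): 48x^2 + 48y^2 + 64.
Middle (y from 0 to 4): 192x^2 + 1280.
Outer (x from 0 to 2): 3072.

Therefore ∯_{∂V} F · n dS = 3072.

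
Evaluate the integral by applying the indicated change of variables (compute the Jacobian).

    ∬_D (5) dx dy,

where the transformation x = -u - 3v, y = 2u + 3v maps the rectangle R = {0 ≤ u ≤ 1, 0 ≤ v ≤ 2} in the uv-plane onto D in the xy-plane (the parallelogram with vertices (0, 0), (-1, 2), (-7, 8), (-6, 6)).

Compute the Jacobian determinant of (x, y) with respect to (u, v):

    ∂(x,y)/∂(u,v) = | -1  -3 | = (-1)(3) - (-3)(2) = 3.
                   | 2  3 |

Its absolute value is |J| = 3 (the area scaling factor).

Substituting x = -u - 3v, y = 2u + 3v into the integrand,

    5 → 5,

so the integral becomes

    ∬_R (5) · |J| du dv = ∫_0^1 ∫_0^2 (15) dv du.

Inner (v): 30.
Outer (u): 30.

Therefore ∬_D (5) dx dy = 30.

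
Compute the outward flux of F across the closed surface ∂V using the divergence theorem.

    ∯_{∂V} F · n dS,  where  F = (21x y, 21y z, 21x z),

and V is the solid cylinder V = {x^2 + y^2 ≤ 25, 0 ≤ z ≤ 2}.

By the divergence theorem,

    ∯_{∂V} F · n dS = ∭_V (∇ · F) dV.

Compute the divergence:
    ∇ · F = ∂F_x/∂x + ∂F_y/∂y + ∂F_z/∂z = 21y + 21z + 21x = 21x + 21y + 21z.

In cylindrical coordinates, x = r cos(θ), y = r sin(θ), z = z, dV = r dr dθ dz, with 0 ≤ r ≤ 5, 0 ≤ θ ≤ 2π, 0 ≤ z ≤ 2.

The integrand, after substitution and multiplying by the volume element, becomes (21sqrt(2)r sin(θ + π/4) + 21z) · r, so

    ∭_V (∇·F) dV = ∫_0^{2π} ∫_0^{5} ∫_0^{2} (21sqrt(2)r sin(θ + π/4) + 21z) · r dz dr dθ.

Inner (z from 0 to 2): 42r (sqrt(2)r sin(θ + π/4) + 1).
Middle (r from 0 to 5): 1750sqrt(2)sin(θ + π/4) + 525.
Outer (θ from 0 to 2π): 1050π.

Therefore ∯_{∂V} F · n dS = 1050π.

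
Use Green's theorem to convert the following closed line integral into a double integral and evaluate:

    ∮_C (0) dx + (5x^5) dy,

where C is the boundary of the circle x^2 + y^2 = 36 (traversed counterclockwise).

Green's theorem converts the closed line integral into a double integral over the enclosed region D:

    ∮_C P dx + Q dy = ∬_D (∂Q/∂x - ∂P/∂y) dA.

Here P = 0, Q = 5x^5, so

    ∂Q/∂x = 25x^4,    ∂P/∂y = 0,
    ∂Q/∂x - ∂P/∂y = 25x^4.

D is the region x^2 + y^2 ≤ 36. Evaluating the double integral:

In polar coordinates (x = r cos θ, y = r sin θ, dA = r dr dθ) the integrand becomes 25r^4cos(θ)^4, so

    ∬_D (25x^4) dA = ∫_0^{2π} ∫_0^{6} (25r^4cos(θ)^4) · r dr dθ.

Inner (r from 0 to 6): 194400cos(θ)^4.
Outer (θ from 0 to 2π): 145800π.

Therefore ∮_C P dx + Q dy = 145800π.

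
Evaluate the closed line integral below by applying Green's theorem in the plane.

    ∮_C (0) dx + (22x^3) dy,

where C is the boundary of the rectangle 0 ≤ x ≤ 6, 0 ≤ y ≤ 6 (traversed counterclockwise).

Green's theorem converts the closed line integral into a double integral over the enclosed region D:

    ∮_C P dx + Q dy = ∬_D (∂Q/∂x - ∂P/∂y) dA.

Here P = 0, Q = 22x^3, so

    ∂Q/∂x = 66x^2,    ∂P/∂y = 0,
    ∂Q/∂x - ∂P/∂y = 66x^2.

D is the region 0 ≤ x ≤ 6, 0 ≤ y ≤ 6. Evaluating the double integral:

    ∬_D (66x^2) dA = ∫_0^{6} ∫_0^{6} (66x^2) dy dx.

Inner (y from 0 to 6): 396x^2.
Outer (x from 0 to 6): 28512.

Therefore ∮_C P dx + Q dy = 28512.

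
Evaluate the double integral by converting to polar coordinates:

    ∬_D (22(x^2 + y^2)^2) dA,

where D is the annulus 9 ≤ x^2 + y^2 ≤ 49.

The region D is 3 ≤ r ≤ 7, 0 ≤ θ ≤ 2π in polar coordinates, where x = r cos(θ), y = r sin(θ), and dA = r dr dθ.

Under the substitution, the integrand becomes 22r^4, so

    ∬_D (22(x^2 + y^2)^2) dA = ∫_{0}^{2π} ∫_{3}^{7} (22r^4) · r dr dθ.

Inner integral (in r): ∫_{3}^{7} (22r^4) · r dr = 1286120/3.

Outer integral (in θ): ∫_{0}^{2π} (1286120/3) dθ = 2572240π/3.

Therefore ∬_D (22(x^2 + y^2)^2) dA = 2572240π/3.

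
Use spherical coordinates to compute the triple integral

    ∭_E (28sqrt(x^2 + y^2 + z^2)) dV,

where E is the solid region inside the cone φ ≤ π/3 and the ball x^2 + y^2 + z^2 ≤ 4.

In spherical coordinates, x = ρ sin(φ) cos(θ), y = ρ sin(φ) sin(θ), z = ρ cos(φ), and dV = ρ^2 sin(φ) dρ dφ dθ.

The integrand becomes 28ρ, so

    ∭_E (28sqrt(x^2 + y^2 + z^2)) dV = ∫_{0}^{2π} ∫_{0}^{π/3} ∫_{0}^{2} (28ρ) · ρ^2 sin(φ) dρ dφ dθ.

Inner (ρ): 112sin(φ).
Middle (φ): 56.
Outer (θ): 112π.

Therefore the triple integral equals 112π.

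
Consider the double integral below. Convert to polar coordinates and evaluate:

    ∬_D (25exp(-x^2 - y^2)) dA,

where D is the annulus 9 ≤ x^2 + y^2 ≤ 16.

The region D is 3 ≤ r ≤ 4, 0 ≤ θ ≤ 2π in polar coordinates, where x = r cos(θ), y = r sin(θ), and dA = r dr dθ.

Under the substitution, the integrand becomes 25exp(-r^2), so

    ∬_D (25exp(-x^2 - y^2)) dA = ∫_{0}^{2π} ∫_{3}^{4} (25exp(-r^2)) · r dr dθ.

Inner integral (in r): ∫_{3}^{4} (25exp(-r^2)) · r dr = -(25 - 25exp(7))exp(-16)/2.

Outer integral (in θ): ∫_{0}^{2π} (-(25 - 25exp(7))exp(-16)/2) dθ = -25π (1 - exp(7))exp(-16).

Therefore ∬_D (25exp(-x^2 - y^2)) dA = -25π (1 - exp(7))exp(-16).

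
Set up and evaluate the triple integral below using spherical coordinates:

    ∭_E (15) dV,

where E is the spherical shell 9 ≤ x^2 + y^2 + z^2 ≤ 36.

In spherical coordinates, x = ρ sin(φ) cos(θ), y = ρ sin(φ) sin(θ), z = ρ cos(φ), and dV = ρ^2 sin(φ) dρ dφ dθ.

The integrand becomes 15, so

    ∭_E (15) dV = ∫_{0}^{2π} ∫_{0}^{π} ∫_{3}^{6} (15) · ρ^2 sin(φ) dρ dφ dθ.

Inner (ρ): 945sin(φ).
Middle (φ): 1890.
Outer (θ): 3780π.

Therefore the triple integral equals 3780π.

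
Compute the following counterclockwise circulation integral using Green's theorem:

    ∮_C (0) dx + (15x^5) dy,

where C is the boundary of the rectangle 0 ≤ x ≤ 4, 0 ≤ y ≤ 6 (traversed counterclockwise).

Green's theorem converts the closed line integral into a double integral over the enclosed region D:

    ∮_C P dx + Q dy = ∬_D (∂Q/∂x - ∂P/∂y) dA.

Here P = 0, Q = 15x^5, so

    ∂Q/∂x = 75x^4,    ∂P/∂y = 0,
    ∂Q/∂x - ∂P/∂y = 75x^4.

D is the region 0 ≤ x ≤ 4, 0 ≤ y ≤ 6. Evaluating the double integral:

    ∬_D (75x^4) dA = ∫_0^{4} ∫_0^{6} (75x^4) dy dx.

Inner (y from 0 to 6): 450x^4.
Outer (x from 0 to 4): 92160.

Therefore ∮_C P dx + Q dy = 92160.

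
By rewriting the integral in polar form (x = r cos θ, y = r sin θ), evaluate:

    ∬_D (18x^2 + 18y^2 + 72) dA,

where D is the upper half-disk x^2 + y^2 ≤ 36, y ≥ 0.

The region D is 0 ≤ r ≤ 6, 0 ≤ θ ≤ π in polar coordinates, where x = r cos(θ), y = r sin(θ), and dA = r dr dθ.

Under the substitution, the integrand becomes 18r^2 + 72, so

    ∬_D (18x^2 + 18y^2 + 72) dA = ∫_{0}^{π} ∫_{0}^{6} (18r^2 + 72) · r dr dθ.

Inner integral (in r): ∫_{0}^{6} (18r^2 + 72) · r dr = 7128.

Outer integral (in θ): ∫_{0}^{π} (7128) dθ = 7128π.

Therefore ∬_D (18x^2 + 18y^2 + 72) dA = 7128π.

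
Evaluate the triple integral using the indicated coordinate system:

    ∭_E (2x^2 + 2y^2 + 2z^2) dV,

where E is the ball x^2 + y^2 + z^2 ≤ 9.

In spherical coordinates, x = ρ sin(φ) cos(θ), y = ρ sin(φ) sin(θ), z = ρ cos(φ), and dV = ρ^2 sin(φ) dρ dφ dθ.

The integrand becomes 2ρ^2, so

    ∭_E (2x^2 + 2y^2 + 2z^2) dV = ∫_{0}^{2π} ∫_{0}^{π} ∫_{0}^{3} (2ρ^2) · ρ^2 sin(φ) dρ dφ dθ.

Inner (ρ): 486sin(φ)/5.
Middle (φ): 972/5.
Outer (θ): 1944π/5.

Therefore the triple integral equals 1944π/5.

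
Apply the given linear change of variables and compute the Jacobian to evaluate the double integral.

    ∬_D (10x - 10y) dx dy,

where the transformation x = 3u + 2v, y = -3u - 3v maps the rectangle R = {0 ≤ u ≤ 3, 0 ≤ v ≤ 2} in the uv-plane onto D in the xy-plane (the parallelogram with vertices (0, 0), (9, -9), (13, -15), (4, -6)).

Compute the Jacobian determinant of (x, y) with respect to (u, v):

    ∂(x,y)/∂(u,v) = | 3  2 | = (3)(-3) - (2)(-3) = -3.
                   | -3  -3 |

Its absolute value is |J| = 3 (the area scaling factor).

Substituting x = 3u + 2v, y = -3u - 3v into the integrand,

    10x - 10y → 60u + 50v,

so the integral becomes

    ∬_R (60u + 50v) · |J| du dv = ∫_0^3 ∫_0^2 (180u + 150v) dv du.

Inner (v): 360u + 300.
Outer (u): 2520.

Therefore ∬_D (10x - 10y) dx dy = 2520.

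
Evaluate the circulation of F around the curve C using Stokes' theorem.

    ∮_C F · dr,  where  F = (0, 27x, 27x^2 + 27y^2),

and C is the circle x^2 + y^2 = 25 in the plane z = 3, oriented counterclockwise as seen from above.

Let S be the flat disk x^2 + y^2 ≤ 25 in the plane z = 3, with upward unit normal n̂ = ẑ. By Stokes' theorem,

    ∮_C F · dr = ∬_S (∇ × F) · n̂ dS = ∬_D (curl F)_z dA,

where D is the disk x^2 + y^2 ≤ 25.

Compute the curl of F = (0, 27x, 27x^2 + 27y^2):
    (∇ × F)_x = ∂F_z/∂y - ∂F_y/∂z = 54y,
    (∇ × F)_y = ∂F_x/∂z - ∂F_z/∂x = -54x,
    (∇ × F)_z = ∂F_y/∂x - ∂F_x/∂y = 27.

On z = 3, (curl F)_z = 27.

Convert to polar (x = r cos θ, y = r sin θ, dA = r dr dθ); the integrand becomes 27, so

    ∬_D (curl F)_z dA = ∫_0^{2π} ∫_0^{5} (27) · r dr dθ.

Inner (r from 0 to 5): 675/2.
Outer (θ from 0 to 2π): 675π.

Therefore ∮_C F · dr = 675π.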